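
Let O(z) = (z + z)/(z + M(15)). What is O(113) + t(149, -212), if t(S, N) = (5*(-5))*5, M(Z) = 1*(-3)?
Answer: -6762/55 ≈ -122.95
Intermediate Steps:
M(Z) = -3
t(S, N) = -125 (t(S, N) = -25*5 = -125)
O(z) = 2*z/(-3 + z) (O(z) = (z + z)/(z - 3) = (2*z)/(-3 + z) = 2*z/(-3 + z))
O(113) + t(149, -212) = 2*113/(-3 + 113) - 125 = 2*113/110 - 125 = 2*113*(1/110) - 125 = 113/55 - 125 = -6762/55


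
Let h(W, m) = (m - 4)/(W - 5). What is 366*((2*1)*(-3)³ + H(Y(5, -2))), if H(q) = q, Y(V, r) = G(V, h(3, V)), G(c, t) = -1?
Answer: -20130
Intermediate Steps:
h(W, m) = (-4 + m)/(-5 + W)
Y(V, r) = -1
366*((2*1)*(-3)³ + H(Y(5, -2))) = 366*((2*1)*(-3)³ - 1) = 366*(2*(-27) - 1) = 366*(-54 - 1) = 366*(-55) = -20130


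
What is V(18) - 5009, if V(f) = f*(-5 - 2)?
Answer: -5135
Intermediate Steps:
V(f) = -7*f (V(f) = f*(-7) = -7*f)
V(18) - 5009 = -7*18 - 5009 = -126 - 5009 = -5135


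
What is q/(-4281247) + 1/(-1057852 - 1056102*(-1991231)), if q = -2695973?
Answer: 11348349854954676149/18021355841270225378 ≈ 0.62972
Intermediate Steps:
q/(-4281247) + 1/(-1057852 - 1056102*(-1991231)) = -2695973/(-4281247) + 1/(-1057852 - 1056102*(-1991231)) = -2695973*(-1/4281247) - 1/1991231/(-2113954) = 2695973/4281247 - 1/2113954*(-1/1991231) = 2695973/4281247 + 1/4209370737374 = 11348349854954676149/18021355841270225378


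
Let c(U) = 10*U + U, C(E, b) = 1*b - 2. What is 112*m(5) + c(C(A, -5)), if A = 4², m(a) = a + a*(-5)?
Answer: -2317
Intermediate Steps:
m(a) = -4*a (m(a) = a - 5*a = -4*a)
A = 16
C(E, b) = -2 + b (C(E, b) = b - 2 = -2 + b)
c(U) = 11*U
112*m(5) + c(C(A, -5)) = 112*(-4*5) + 11*(-2 - 5) = 112*(-20) + 11*(-7) = -2240 - 77 = -2317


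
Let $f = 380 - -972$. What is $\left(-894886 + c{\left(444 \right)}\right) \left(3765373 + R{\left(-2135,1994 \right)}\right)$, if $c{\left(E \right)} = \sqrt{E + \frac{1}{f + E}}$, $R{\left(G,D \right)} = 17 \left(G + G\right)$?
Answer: $-3304619807738 + \frac{18463915 \sqrt{14321753}}{898} \approx -3.3045 \cdot 10^{12}$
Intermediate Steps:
$f = 1352$ ($f = 380 + 972 = 1352$)
$R{\left(G,D \right)} = 34 G$ ($R{\left(G,D \right)} = 17 \cdot 2 G = 34 G$)
$c{\left(E \right)} = \sqrt{E + \frac{1}{1352 + E}}$
$\left(-894886 + c{\left(444 \right)}\right) \left(3765373 + R{\left(-2135,1994 \right)}\right) = \left(-894886 + \sqrt{\frac{1 + 444 \left(1352 + 444\right)}{1352 + 444}}\right) \left(3765373 + 34 \left(-2135\right)\right) = \left(-894886 + \sqrt{\frac{1 + 444 \cdot 1796}{1796}}\right) \left(3765373 - 72590\right) = \left(-894886 + \sqrt{\frac{1 + 797424}{1796}}\right) 3692783 = \left(-894886 + \sqrt{\frac{1}{1796} \cdot 797425}\right) 3692783 = \left(-894886 + \sqrt{\frac{797425}{1796}}\right) 3692783 = \left(-894886 + \frac{5 \sqrt{14321753}}{898}\right) 3692783 = -3304619807738 + \frac{18463915 \sqrt{14321753}}{898}$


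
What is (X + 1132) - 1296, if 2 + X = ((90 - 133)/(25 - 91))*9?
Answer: -3523/22 ≈ -160.14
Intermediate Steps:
X = 85/22 (X = -2 + ((90 - 133)/(25 - 91))*9 = -2 - 43/(-66)*9 = -2 - 43*(-1/66)*9 = -2 + (43/66)*9 = -2 + 129/22 = 85/22 ≈ 3.8636)
(X + 1132) - 1296 = (85/22 + 1132) - 1296 = 24989/22 - 1296 = -3523/22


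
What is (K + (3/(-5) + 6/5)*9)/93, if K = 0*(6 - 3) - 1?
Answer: 22/465 ≈ 0.047312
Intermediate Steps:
K = -1 (K = 0*3 - 1 = 0 - 1 = -1)
(K + (3/(-5) + 6/5)*9)/93 = (-1 + (3/(-5) + 6/5)*9)/93 = (-1 + (3*(-⅕) + 6*(⅕))*9)*(1/93) = (-1 + (-⅗ + 6/5)*9)*(1/93) = (-1 + (⅗)*9)*(1/93) = (-1 + 27/5)*(1/93) = (22/5)*(1/93) = 22/465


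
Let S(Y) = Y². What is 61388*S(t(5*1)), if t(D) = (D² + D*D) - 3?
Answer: 135606092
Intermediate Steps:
t(D) = -3 + 2*D² (t(D) = (D² + D²) - 3 = 2*D² - 3 = -3 + 2*D²)
61388*S(t(5*1)) = 61388*(-3 + 2*(5*1)²)² = 61388*(-3 + 2*5²)² = 61388*(-3 + 2*25)² = 61388*(-3 + 50)² = 61388*47² = 61388*2209 = 135606092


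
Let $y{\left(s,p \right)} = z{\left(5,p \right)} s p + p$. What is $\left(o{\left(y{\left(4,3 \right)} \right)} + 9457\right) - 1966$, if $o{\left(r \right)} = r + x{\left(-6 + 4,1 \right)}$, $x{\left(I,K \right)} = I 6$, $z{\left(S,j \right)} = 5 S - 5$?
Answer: $7722$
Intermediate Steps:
$z{\left(S,j \right)} = -5 + 5 S$
$y{\left(s,p \right)} = p + 20 p s$ ($y{\left(s,p \right)} = \left(-5 + 5 \cdot 5\right) s p + p = \left(-5 + 25\right) s p + p = 20 s p + p = 20 p s + p = p + 20 p s$)
$x{\left(I,K \right)} = 6 I$
$o{\left(r \right)} = -12 + r$ ($o{\left(r \right)} = r + 6 \left(-6 + 4\right) = r + 6 \left(-2\right) = r - 12 = -12 + r$)
$\left(o{\left(y{\left(4,3 \right)} \right)} + 9457\right) - 1966 = \left(\left(-12 + 3 \left(1 + 20 \cdot 4\right)\right) + 9457\right) - 1966 = \left(\left(-12 + 3 \left(1 + 80\right)\right) + 9457\right) - 1966 = \left(\left(-12 + 3 \cdot 81\right) + 9457\right) - 1966 = \left(\left(-12 + 243\right) + 9457\right) - 1966 = \left(231 + 9457\right) - 1966 = 9688 - 1966 = 7722$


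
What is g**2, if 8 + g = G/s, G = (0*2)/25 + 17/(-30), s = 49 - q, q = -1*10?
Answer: 200987329/3132900 ≈ 64.154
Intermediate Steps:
q = -10
s = 59 (s = 49 - 1*(-10) = 49 + 10 = 59)
G = -17/30 (G = 0*(1/25) + 17*(-1/30) = 0 - 17/30 = -17/30 ≈ -0.56667)
g = -14177/1770 (g = -8 - 17/30/59 = -8 - 17/30*1/59 = -8 - 17/1770 = -14177/1770 ≈ -8.0096)
g**2 = (-14177/1770)**2 = 200987329/3132900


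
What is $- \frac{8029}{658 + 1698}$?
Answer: $- \frac{259}{76} \approx -3.4079$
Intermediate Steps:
$- \frac{8029}{658 + 1698} = - \frac{8029}{2356} = \left(-8029\right) \frac{1}{2356} = - \frac{259}{76}$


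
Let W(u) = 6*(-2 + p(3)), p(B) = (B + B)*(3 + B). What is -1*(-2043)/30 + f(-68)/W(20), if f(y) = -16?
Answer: 34691/510 ≈ 68.022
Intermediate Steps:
p(B) = 2*B*(3 + B) (p(B) = (2*B)*(3 + B) = 2*B*(3 + B))
W(u) = 204 (W(u) = 6*(-2 + 2*3*(3 + 3)) = 6*(-2 + 2*3*6) = 6*(-2 + 36) = 6*34 = 204)
-1*(-2043)/30 + f(-68)/W(20) = -1*(-2043)/30 - 16/204 = 2043*(1/30) - 16*1/204 = 681/10 - 4/51 = 34691/510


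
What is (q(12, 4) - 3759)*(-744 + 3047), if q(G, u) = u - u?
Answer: -8656977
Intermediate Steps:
q(G, u) = 0
(q(12, 4) - 3759)*(-744 + 3047) = (0 - 3759)*(-744 + 3047) = -3759*2303 = -8656977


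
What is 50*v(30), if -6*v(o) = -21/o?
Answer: 35/6 ≈ 5.8333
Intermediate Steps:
v(o) = 7/(2*o) (v(o) = -(-7)/(2*o) = 7/(2*o))
50*v(30) = 50*((7/2)/30) = 50*((7/2)*(1/30)) = 50*(7/60) = 35/6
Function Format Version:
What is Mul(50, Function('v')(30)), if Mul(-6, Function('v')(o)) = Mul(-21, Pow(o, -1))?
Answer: Rational(35, 6) ≈ 5.8333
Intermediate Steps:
Function('v')(o) = Mul(Rational(7, 2), Pow(o, -1)) (Function('v')(o) = Mul(Rational(-1, 6), Mul(-21, Pow(o, -1))) = Mul(Rational(7, 2), Pow(o, -1)))
Mul(50, Function('v')(30)) = Mul(50, Mul(Rational(7, 2), Pow(30, -1))) = Mul(50, Mul(Rational(7, 2), Rational(1, 30))) = Mul(50, Rational(7, 60)) = Rational(35, 6)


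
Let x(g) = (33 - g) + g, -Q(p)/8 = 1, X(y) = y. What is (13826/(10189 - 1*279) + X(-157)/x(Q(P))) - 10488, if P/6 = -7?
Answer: -1715495126/163515 ≈ -10491.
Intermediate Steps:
P = -42 (P = 6*(-7) = -42)
Q(p) = -8 (Q(p) = -8*1 = -8)
x(g) = 33
(13826/(10189 - 1*279) + X(-157)/x(Q(P))) - 10488 = (13826/(10189 - 1*279) - 157/33) - 10488 = (13826/(10189 - 279) - 157*1/33) - 10488 = (13826/9910 - 157/33) - 10488 = (13826*(1/9910) - 157/33) - 10488 = (6913/4955 - 157/33) - 10488 = -549806/163515 - 10488 = -1715495126/163515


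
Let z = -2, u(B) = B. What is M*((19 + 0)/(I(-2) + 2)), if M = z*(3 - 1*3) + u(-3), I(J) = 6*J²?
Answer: -57/26 ≈ -2.1923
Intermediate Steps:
M = -3 (M = -2*(3 - 1*3) - 3 = -2*(3 - 3) - 3 = -2*0 - 3 = 0 - 3 = -3)
M*((19 + 0)/(I(-2) + 2)) = -3*(19 + 0)/(6*(-2)² + 2) = -57/(6*4 + 2) = -57/(24 + 2) = -57/26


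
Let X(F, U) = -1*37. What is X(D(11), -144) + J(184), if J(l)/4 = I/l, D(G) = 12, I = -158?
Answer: -930/23 ≈ -40.435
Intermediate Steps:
X(F, U) = -37
J(l) = -632/l (J(l) = 4*(-158/l) = -632/l)
X(D(11), -144) + J(184) = -37 - 632/184 = -37 - 632*1/184 = -37 - 79/23 = -930/23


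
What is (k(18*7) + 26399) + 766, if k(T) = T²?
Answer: 43041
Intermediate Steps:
(k(18*7) + 26399) + 766 = ((18*7)² + 26399) + 766 = (126² + 26399) + 766 = (15876 + 26399) + 766 = 42275 + 766 = 43041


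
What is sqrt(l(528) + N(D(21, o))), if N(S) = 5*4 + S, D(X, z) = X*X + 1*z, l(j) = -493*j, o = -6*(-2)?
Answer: I*sqrt(259831) ≈ 509.74*I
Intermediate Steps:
o = 12
D(X, z) = z + X**2 (D(X, z) = X**2 + z = z + X**2)
N(S) = 20 + S
sqrt(l(528) + N(D(21, o))) = sqrt(-493*528 + (20 + (12 + 21**2))) = sqrt(-260304 + (20 + (12 + 441))) = sqrt(-260304 + (20 + 453)) = sqrt(-260304 + 473) = sqrt(-259831) = I*sqrt(259831)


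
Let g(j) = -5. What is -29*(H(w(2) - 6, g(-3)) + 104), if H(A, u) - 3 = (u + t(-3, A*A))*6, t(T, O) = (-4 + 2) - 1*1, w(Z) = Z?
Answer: -1711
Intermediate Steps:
t(T, O) = -3 (t(T, O) = -2 - 1 = -3)
H(A, u) = -15 + 6*u (H(A, u) = 3 + (u - 3)*6 = 3 + (-3 + u)*6 = 3 + (-18 + 6*u) = -15 + 6*u)
-29*(H(w(2) - 6, g(-3)) + 104) = -29*((-15 + 6*(-5)) + 104) = -29*((-15 - 30) + 104) = -29*(-45 + 104) = -29*59 = -1711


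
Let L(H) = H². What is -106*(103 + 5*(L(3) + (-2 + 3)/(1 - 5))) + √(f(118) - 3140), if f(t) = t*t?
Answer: -31111/2 + 4*√674 ≈ -15452.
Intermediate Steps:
f(t) = t²
-106*(103 + 5*(L(3) + (-2 + 3)/(1 - 5))) + √(f(118) - 3140) = -106*(103 + 5*(3² + (-2 + 3)/(1 - 5))) + √(118² - 3140) = -106*(103 + 5*(9 + 1/(-4))) + √(13924 - 3140) = -106*(103 + 5*(9 + 1*(-¼))) + √10784 = -106*(103 + 5*(9 - ¼)) + 4*√674 = -106*(103 + 5*(35/4)) + 4*√674 = -106*(103 + 175/4) + 4*√674 = -106*587/4 + 4*√674 = -31111/2 + 4*√674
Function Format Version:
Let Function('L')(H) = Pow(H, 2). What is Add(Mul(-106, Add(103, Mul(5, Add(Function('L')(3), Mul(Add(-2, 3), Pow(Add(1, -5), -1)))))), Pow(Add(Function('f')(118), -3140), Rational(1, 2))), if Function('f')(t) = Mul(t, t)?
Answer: Add(Rational(-31111, 2), Mul(4, Pow(674, Rational(1, 2)))) ≈ -15452.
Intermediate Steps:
Function('f')(t) = Pow(t, 2)
Add(Mul(-106, Add(103, Mul(5, Add(Function('L')(3), Mul(Add(-2, 3), Pow(Add(1, -5), -1)))))), Pow(Add(Function('f')(118), -3140), Rational(1, 2))) = Add(Mul(-106, Add(103, Mul(5, Add(Pow(3, 2), Mul(Add(-2, 3), Pow(Add(1, -5), -1)))))), Pow(Add(Pow(118, 2), -3140), Rational(1, 2))) = Add(Mul(-106, Add(103, Mul(5, Add(9, Mul(1, Pow(-4, -1)))))), Pow(Add(13924, -3140), Rational(1, 2))) = Add(Mul(-106, Add(103, Mul(5, Add(9, Mul(1, Rational(-1, 4)))))), Pow(10784, Rational(1, 2))) = Add(Mul(-106, Add(103, Mul(5, Add(9, Rational(-1, 4))))), Mul(4, Pow(674, Rational(1, 2)))) = Add(Mul(-106, Add(103, Mul(5, Rational(35, 4)))), Mul(4, Pow(674, Rational(1, 2)))) = Add(Mul(-106, Add(103, Rational(175, 4))), Mul(4, Pow(674, Rational(1, 2)))) = Add(Mul(-106, Rational(587, 4)), Mul(4, Pow(674, Rational(1, 2)))) = Add(Rational(-31111, 2), Mul(4, Pow(674, Rational(1, 2))))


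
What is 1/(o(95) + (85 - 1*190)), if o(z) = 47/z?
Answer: -95/9928 ≈ -0.0095689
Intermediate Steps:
1/(o(95) + (85 - 1*190)) = 1/(47/95 + (85 - 1*190)) = 1/(47*(1/95) + (85 - 190)) = 1/(47/95 - 105) = 1/(-9928/95) = -95/9928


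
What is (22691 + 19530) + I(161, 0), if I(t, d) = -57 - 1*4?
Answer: 42160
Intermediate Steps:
I(t, d) = -61 (I(t, d) = -57 - 4 = -61)
(22691 + 19530) + I(161, 0) = (22691 + 19530) - 61 = 42221 - 61 = 42160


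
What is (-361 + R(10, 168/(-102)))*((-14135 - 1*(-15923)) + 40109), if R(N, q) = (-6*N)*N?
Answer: -40263017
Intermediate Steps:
R(N, q) = -6*N²
(-361 + R(10, 168/(-102)))*((-14135 - 1*(-15923)) + 40109) = (-361 - 6*10²)*((-14135 - 1*(-15923)) + 40109) = (-361 - 6*100)*((-14135 + 15923) + 40109) = (-361 - 600)*(1788 + 40109) = -961*41897 = -40263017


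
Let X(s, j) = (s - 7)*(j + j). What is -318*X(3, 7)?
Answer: 17808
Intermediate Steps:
X(s, j) = 2*j*(-7 + s) (X(s, j) = (-7 + s)*(2*j) = 2*j*(-7 + s))
-318*X(3, 7) = -636*7*(-7 + 3) = -636*7*(-4) = -318*(-56) = 17808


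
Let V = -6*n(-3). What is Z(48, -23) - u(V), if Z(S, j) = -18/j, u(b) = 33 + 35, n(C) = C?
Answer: -1546/23 ≈ -67.217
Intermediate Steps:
V = 18 (V = -6*(-3) = 18)
u(b) = 68
Z(48, -23) - u(V) = -18/(-23) - 1*68 = -18*(-1/23) - 68 = 18/23 - 68 = -1546/23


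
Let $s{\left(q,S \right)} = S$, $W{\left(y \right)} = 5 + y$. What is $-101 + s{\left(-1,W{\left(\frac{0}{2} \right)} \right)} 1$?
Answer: $-96$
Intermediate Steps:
$-101 + s{\left(-1,W{\left(\frac{0}{2} \right)} \right)} 1 = -101 + \left(5 + \frac{0}{2}\right) 1 = -101 + \left(5 + 0 \cdot \frac{1}{2}\right) 1 = -101 + \left(5 + 0\right) 1 = -101 + 5 \cdot 1 = -101 + 5 = -96$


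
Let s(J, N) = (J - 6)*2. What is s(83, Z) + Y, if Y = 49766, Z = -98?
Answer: 49920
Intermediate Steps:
s(J, N) = -12 + 2*J (s(J, N) = (-6 + J)*2 = -12 + 2*J)
s(83, Z) + Y = (-12 + 2*83) + 49766 = (-12 + 166) + 49766 = 154 + 49766 = 49920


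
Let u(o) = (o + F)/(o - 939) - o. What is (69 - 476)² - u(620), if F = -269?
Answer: 53040162/319 ≈ 1.6627e+5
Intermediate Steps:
u(o) = -o + (-269 + o)/(-939 + o) (u(o) = (o - 269)/(o - 939) - o = (-269 + o)/(-939 + o) - o = -o + (-269 + o)/(-939 + o))
(69 - 476)² - u(620) = (69 - 476)² - (-269 - 1*620² + 940*620)/(-939 + 620) = (-407)² - (-269 - 1*384400 + 582800)/(-319) = 165649 - (-1)*(-269 - 384400 + 582800)/319 = 165649 - (-1)*198131/319 = 165649 - 1*(-198131/319) = 165649 + 198131/319 = 53040162/319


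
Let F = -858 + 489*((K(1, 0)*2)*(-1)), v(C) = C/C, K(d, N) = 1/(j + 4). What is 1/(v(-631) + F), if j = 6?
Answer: -5/4774 ≈ -0.0010473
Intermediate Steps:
K(d, N) = ⅒ (K(d, N) = 1/(6 + 4) = 1/10 = ⅒)
v(C) = 1
F = -4779/5 (F = -858 + 489*(((⅒)*2)*(-1)) = -858 + 489*((⅕)*(-1)) = -858 + 489*(-⅕) = -858 - 489/5 = -4779/5 ≈ -955.80)
1/(v(-631) + F) = 1/(1 - 4779/5) = 1/(-4774/5) = -5/4774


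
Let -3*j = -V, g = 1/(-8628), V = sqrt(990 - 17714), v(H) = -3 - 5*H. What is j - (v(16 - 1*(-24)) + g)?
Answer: 1751485/8628 + 2*I*sqrt(4181)/3 ≈ 203.0 + 43.107*I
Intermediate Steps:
V = 2*I*sqrt(4181) (V = sqrt(-16724) = 2*I*sqrt(4181) ≈ 129.32*I)
g = -1/8628 ≈ -0.00011590
j = 2*I*sqrt(4181)/3 (j = -(-1)*2*I*sqrt(4181)/3 = -(-2)*I*sqrt(4181)/3 = 2*I*sqrt(4181)/3 ≈ 43.107*I)
j - (v(16 - 1*(-24)) + g) = 2*I*sqrt(4181)/3 - ((-3 - 5*(16 - 1*(-24))) - 1/8628) = 2*I*sqrt(4181)/3 - ((-3 - 5*(16 + 24)) - 1/8628) = 2*I*sqrt(4181)/3 - ((-3 - 5*40) - 1/8628) = 2*I*sqrt(4181)/3 - ((-3 - 200) - 1/8628) = 2*I*sqrt(4181)/3 - (-203 - 1/8628) = 2*I*sqrt(4181)/3 - 1*(-1751485/8628) = 2*I*sqrt(4181)/3 + 1751485/8628 = 1751485/8628 + 2*I*sqrt(4181)/3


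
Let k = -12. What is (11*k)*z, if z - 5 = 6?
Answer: -1452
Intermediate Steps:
z = 11 (z = 5 + 6 = 11)
(11*k)*z = (11*(-12))*11 = -132*11 = -1452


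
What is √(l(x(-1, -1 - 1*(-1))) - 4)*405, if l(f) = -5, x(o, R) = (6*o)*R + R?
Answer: 1215*I ≈ 1215.0*I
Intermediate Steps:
x(o, R) = R + 6*R*o (x(o, R) = 6*R*o + R = R + 6*R*o)
√(l(x(-1, -1 - 1*(-1))) - 4)*405 = √(-5 - 4)*405 = √(-9)*405 = (3*I)*405 = 1215*I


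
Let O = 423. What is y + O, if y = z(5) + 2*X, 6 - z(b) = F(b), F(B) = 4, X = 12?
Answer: 449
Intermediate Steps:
z(b) = 2 (z(b) = 6 - 1*4 = 6 - 4 = 2)
y = 26 (y = 2 + 2*12 = 2 + 24 = 26)
y + O = 26 + 423 = 449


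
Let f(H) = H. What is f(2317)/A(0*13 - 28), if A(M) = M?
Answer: -331/4 ≈ -82.750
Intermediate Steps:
f(2317)/A(0*13 - 28) = 2317/(0*13 - 28) = 2317/(0 - 28) = 2317/(-28) = 2317*(-1/28) = -331/4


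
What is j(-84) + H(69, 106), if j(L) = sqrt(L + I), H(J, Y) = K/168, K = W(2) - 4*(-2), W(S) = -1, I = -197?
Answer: 1/24 + I*sqrt(281) ≈ 0.041667 + 16.763*I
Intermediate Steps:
K = 7 (K = -1 - 4*(-2) = -1 + 8 = 7)
H(J, Y) = 1/24 (H(J, Y) = 7/168 = 7*(1/168) = 1/24)
j(L) = sqrt(-197 + L) (j(L) = sqrt(L - 197) = sqrt(-197 + L))
j(-84) + H(69, 106) = sqrt(-197 - 84) + 1/24 = sqrt(-281) + 1/24 = I*sqrt(281) + 1/24 = 1/24 + I*sqrt(281)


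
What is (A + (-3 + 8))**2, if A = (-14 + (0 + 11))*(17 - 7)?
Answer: 625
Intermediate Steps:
A = -30 (A = (-14 + 11)*10 = -3*10 = -30)
(A + (-3 + 8))**2 = (-30 + (-3 + 8))**2 = (-30 + 5)**2 = (-25)**2 = 625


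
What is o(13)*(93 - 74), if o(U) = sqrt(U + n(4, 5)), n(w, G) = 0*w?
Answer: 19*sqrt(13) ≈ 68.505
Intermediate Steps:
n(w, G) = 0
o(U) = sqrt(U) (o(U) = sqrt(U + 0) = sqrt(U))
o(13)*(93 - 74) = sqrt(13)*(93 - 74) = sqrt(13)*19 = 19*sqrt(13)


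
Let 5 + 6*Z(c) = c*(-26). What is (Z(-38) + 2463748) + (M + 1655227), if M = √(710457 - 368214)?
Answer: 24714833/6 + 3*√38027 ≈ 4.1197e+6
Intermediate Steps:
Z(c) = -⅚ - 13*c/3 (Z(c) = -⅚ + (c*(-26))/6 = -⅚ + (-26*c)/6 = -⅚ - 13*c/3)
M = 3*√38027 (M = √342243 = 3*√38027 ≈ 585.02)
(Z(-38) + 2463748) + (M + 1655227) = ((-⅚ - 13/3*(-38)) + 2463748) + (3*√38027 + 1655227) = ((-⅚ + 494/3) + 2463748) + (1655227 + 3*√38027) = (983/6 + 2463748) + (1655227 + 3*√38027) = 14783471/6 + (1655227 + 3*√38027) = 24714833/6 + 3*√38027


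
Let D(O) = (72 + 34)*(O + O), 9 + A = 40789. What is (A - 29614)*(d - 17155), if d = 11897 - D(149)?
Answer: -411422436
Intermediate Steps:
A = 40780 (A = -9 + 40789 = 40780)
D(O) = 212*O (D(O) = 106*(2*O) = 212*O)
d = -19691 (d = 11897 - 212*149 = 11897 - 1*31588 = 11897 - 31588 = -19691)
(A - 29614)*(d - 17155) = (40780 - 29614)*(-19691 - 17155) = 11166*(-36846) = -411422436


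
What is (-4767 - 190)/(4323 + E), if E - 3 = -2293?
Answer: -4957/2033 ≈ -2.4383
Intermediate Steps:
E = -2290 (E = 3 - 2293 = -2290)
(-4767 - 190)/(4323 + E) = (-4767 - 190)/(4323 - 2290) = -4957/2033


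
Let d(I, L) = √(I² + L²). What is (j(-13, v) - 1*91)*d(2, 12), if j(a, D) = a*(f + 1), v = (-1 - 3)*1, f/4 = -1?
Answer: -104*√37 ≈ -632.61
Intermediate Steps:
f = -4 (f = 4*(-1) = -4)
v = -4 (v = -4*1 = -4)
j(a, D) = -3*a (j(a, D) = a*(-4 + 1) = a*(-3) = -3*a)
(j(-13, v) - 1*91)*d(2, 12) = (-3*(-13) - 1*91)*√(2² + 12²) = (39 - 91)*√(4 + 144) = -104*√37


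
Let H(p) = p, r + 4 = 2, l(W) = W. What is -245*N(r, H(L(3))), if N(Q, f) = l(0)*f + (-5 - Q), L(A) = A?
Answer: 735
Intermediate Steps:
r = -2 (r = -4 + 2 = -2)
N(Q, f) = -5 - Q (N(Q, f) = 0*f + (-5 - Q) = 0 + (-5 - Q) = -5 - Q)
-245*N(r, H(L(3))) = -245*(-5 - 1*(-2)) = -245*(-5 + 2) = -245*(-3) = 735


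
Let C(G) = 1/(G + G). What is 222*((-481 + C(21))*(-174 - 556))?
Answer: 545629010/7 ≈ 7.7947e+7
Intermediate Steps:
C(G) = 1/(2*G)
222*((-481 + C(21))*(-174 - 556)) = 222*((-481 + (½)/21)*(-174 - 556)) = 222*((-481 + (½)*(1/21))*(-730)) = 222*((-481 + 1/42)*(-730)) = 222*(-20201/42*(-730)) = 222*(7373365/21) = 545629010/7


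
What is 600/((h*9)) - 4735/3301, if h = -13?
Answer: -844865/128739 ≈ -6.5626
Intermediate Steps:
600/((h*9)) - 4735/3301 = 600/((-13*9)) - 4735/3301 = 600/(-117) - 4735*1/3301 = 600*(-1/117) - 4735/3301 = -200/39 - 4735/3301 = -844865/128739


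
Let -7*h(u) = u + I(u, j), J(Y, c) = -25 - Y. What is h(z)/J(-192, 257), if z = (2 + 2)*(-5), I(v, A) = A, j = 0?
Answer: 20/1169 ≈ 0.017109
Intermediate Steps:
z = -20 (z = 4*(-5) = -20)
h(u) = -u/7 (h(u) = -(u + 0)/7 = -u/7)
h(z)/J(-192, 257) = (-1/7*(-20))/(-25 - 1*(-192)) = 20/(7*(-25 + 192)) = (20/7)/167 = (20/7)*(1/167) = 20/1169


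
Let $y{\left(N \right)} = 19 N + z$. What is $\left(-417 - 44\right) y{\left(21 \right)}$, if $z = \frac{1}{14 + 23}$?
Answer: $- \frac{6806204}{37} \approx -1.8395 \cdot 10^{5}$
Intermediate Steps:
$z = \frac{1}{37} \approx 0.027027$
$y{\left(N \right)} = \frac{1}{37} + 19 N$ ($y{\left(N \right)} = 19 N + \frac{1}{37} = \frac{1}{37} + 19 N$)
$\left(-417 - 44\right) y{\left(21 \right)} = \left(-417 - 44\right) \left(\frac{1}{37} + 19 \cdot 21\right) = - 461 \left(\frac{1}{37} + 399\right) = \left(-461\right) \frac{14764}{37} = - \frac{6806204}{37}$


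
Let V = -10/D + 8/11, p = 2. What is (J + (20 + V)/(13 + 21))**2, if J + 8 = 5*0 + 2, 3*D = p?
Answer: 4756761/139876 ≈ 34.007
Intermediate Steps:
D = 2/3 (D = (1/3)*2 = 2/3 ≈ 0.66667)
V = -157/11 (V = -10/2/3 + 8/11 = -10*3/2 + 8*(1/11) = -15 + 8/11 = -157/11 ≈ -14.273)
J = -6 (J = -8 + (5*0 + 2) = -8 + (0 + 2) = -8 + 2 = -6)
(J + (20 + V)/(13 + 21))**2 = (-6 + (20 - 157/11)/(13 + 21))**2 = (-6 + (63/11)/34)**2 = (-6 + (63/11)*(1/34))**2 = (-6 + 63/374)**2 = (-2181/374)**2 = 4756761/139876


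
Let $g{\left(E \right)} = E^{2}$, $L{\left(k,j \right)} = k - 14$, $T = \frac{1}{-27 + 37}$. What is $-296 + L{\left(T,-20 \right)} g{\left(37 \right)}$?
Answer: $- \frac{193251}{10} \approx -19325.0$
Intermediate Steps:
$T = \frac{1}{10} \approx 0.1$
$L{\left(k,j \right)} = -14 + k$ ($L{\left(k,j \right)} = k - 14 = -14 + k$)
$-296 + L{\left(T,-20 \right)} g{\left(37 \right)} = -296 + \left(-14 + \frac{1}{10}\right) 37^{2} = -296 - \frac{190291}{10} = - \frac{193251}{10}$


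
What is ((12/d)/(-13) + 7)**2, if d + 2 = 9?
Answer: 390625/8281 ≈ 47.171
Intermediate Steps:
d = 7 (d = -2 + 9 = 7)
((12/d)/(-13) + 7)**2 = ((12/7)/(-13) + 7)**2 = ((12*(1/7))*(-1/13) + 7)**2 = ((12/7)*(-1/13) + 7)**2 = (-12/91 + 7)**2 = (625/91)**2 = 390625/8281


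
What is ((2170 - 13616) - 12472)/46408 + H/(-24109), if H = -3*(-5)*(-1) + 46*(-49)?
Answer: -235669655/559425236 ≈ -0.42127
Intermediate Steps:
H = -2269 (H = 15*(-1) - 2254 = -15 - 2254 = -2269)
((2170 - 13616) - 12472)/46408 + H/(-24109) = ((2170 - 13616) - 12472)/46408 - 2269/(-24109) = (-11446 - 12472)*(1/46408) - 2269*(-1/24109) = -23918*1/46408 + 2269/24109 = -11959/23204 + 2269/24109 = -235669655/559425236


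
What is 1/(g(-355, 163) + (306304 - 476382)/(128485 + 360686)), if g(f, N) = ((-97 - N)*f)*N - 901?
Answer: 489171/7359087864751 ≈ 6.6472e-8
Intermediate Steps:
g(f, N) = -901 + N*f*(-97 - N) (g(f, N) = (f*(-97 - N))*N - 901 = N*f*(-97 - N) - 901 = -901 + N*f*(-97 - N))
1/(g(-355, 163) + (306304 - 476382)/(128485 + 360686)) = 1/((-901 - 1*(-355)*163² - 97*163*(-355)) + (306304 - 476382)/(128485 + 360686)) = 1/((-901 - 1*(-355)*26569 + 5612905) - 170078/489171) = 1/((-901 + 9431995 + 5612905) - 170078*1/489171) = 1/(15043999 - 170078/489171) = 1/(7359087864751/489171) = 489171/7359087864751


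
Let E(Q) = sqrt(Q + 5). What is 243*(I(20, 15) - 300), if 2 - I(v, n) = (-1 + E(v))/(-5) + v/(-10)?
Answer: -358668/5 ≈ -71734.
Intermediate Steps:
E(Q) = sqrt(5 + Q)
I(v, n) = 9/5 + sqrt(5 + v)/5 + v/10 (I(v, n) = 2 - ((-1 + sqrt(5 + v))/(-5) + v/(-10)) = 2 - ((-1 + sqrt(5 + v))*(-1/5) + v*(-1/10)) = 2 - ((1/5 - sqrt(5 + v)/5) - v/10) = 2 - (1/5 - sqrt(5 + v)/5 - v/10) = 2 + (-1/5 + sqrt(5 + v)/5 + v/10) = 9/5 + sqrt(5 + v)/5 + v/10)
243*(I(20, 15) - 300) = 243*((9/5 + sqrt(5 + 20)/5 + (1/10)*20) - 300) = 243*((9/5 + sqrt(25)/5 + 2) - 300) = 243*((9/5 + (1/5)*5 + 2) - 300) = 243*((9/5 + 1 + 2) - 300) = 243*(24/5 - 300) = 243*(-1476/5) = -358668/5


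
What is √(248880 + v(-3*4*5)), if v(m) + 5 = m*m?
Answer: 5*√10099 ≈ 502.47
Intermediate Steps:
v(m) = -5 + m² (v(m) = -5 + m*m = -5 + m²)
√(248880 + v(-3*4*5)) = √(248880 + (-5 + (-3*4*5)²)) = √(248880 + (-5 + (-12*5)²)) = √(248880 + (-5 + (-60)²)) = √(248880 + (-5 + 3600)) = √(248880 + 3595) = √252475 = 5*√10099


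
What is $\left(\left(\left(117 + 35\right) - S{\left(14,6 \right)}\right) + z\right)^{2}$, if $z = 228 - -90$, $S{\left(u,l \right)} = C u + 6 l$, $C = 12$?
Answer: $70756$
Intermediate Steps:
$S{\left(u,l \right)} = 6 l + 12 u$ ($S{\left(u,l \right)} = 12 u + 6 l = 6 l + 12 u$)
$z = 318$ ($z = 228 + 90 = 318$)
$\left(\left(\left(117 + 35\right) - S{\left(14,6 \right)}\right) + z\right)^{2} = \left(\left(\left(117 + 35\right) - \left(6 \cdot 6 + 12 \cdot 14\right)\right) + 318\right)^{2} = \left(\left(152 - \left(36 + 168\right)\right) + 318\right)^{2} = \left(\left(152 - 204\right) + 318\right)^{2} = \left(-52 + 318\right)^{2} = 266^{2} = 70756$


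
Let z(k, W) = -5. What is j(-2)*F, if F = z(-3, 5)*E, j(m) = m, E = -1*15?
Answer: -150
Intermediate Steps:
E = -15
F = 75 (F = -5*(-15) = 75)
j(-2)*F = -2*75 = -150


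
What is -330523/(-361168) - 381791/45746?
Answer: -61385293365/8260995664 ≈ -7.4307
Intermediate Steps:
-330523/(-361168) - 381791/45746 = -330523*(-1/361168) - 381791*1/45746 = 330523/361168 - 381791/45746 = -61385293365/8260995664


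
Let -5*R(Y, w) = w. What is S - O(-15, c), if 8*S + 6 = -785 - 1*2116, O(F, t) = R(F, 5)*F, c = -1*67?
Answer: -3027/8 ≈ -378.38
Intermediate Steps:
R(Y, w) = -w/5
c = -67
O(F, t) = -F (O(F, t) = (-⅕*5)*F = -F)
S = -2907/8 (S = -¾ + (-785 - 1*2116)/8 = -¾ + (-785 - 2116)/8 = -¾ + (⅛)*(-2901) = -¾ - 2901/8 = -2907/8 ≈ -363.38)
S - O(-15, c) = -2907/8 - (-1)*(-15) = -2907/8 - 1*15 = -2907/8 - 15 = -3027/8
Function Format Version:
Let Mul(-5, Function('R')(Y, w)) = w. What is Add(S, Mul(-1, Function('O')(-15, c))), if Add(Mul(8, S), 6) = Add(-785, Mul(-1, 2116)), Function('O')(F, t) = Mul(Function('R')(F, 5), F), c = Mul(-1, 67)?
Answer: Rational(-3027, 8) ≈ -378.38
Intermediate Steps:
Function('R')(Y, w) = Mul(Rational(-1, 5), w)
c = -67
Function('O')(F, t) = Mul(-1, F) (Function('O')(F, t) = Mul(Mul(Rational(-1, 5), 5), F) = Mul(-1, F))
S = Rational(-2907, 8) (S = Add(Rational(-3, 4), Mul(Rational(1, 8), Add(-785, Mul(-1, 2116)))) = Add(Rational(-3, 4), Mul(Rational(1, 8), Add(-785, -2116))) = Add(Rational(-3, 4), Mul(Rational(1, 8), -2901)) = Add(Rational(-3, 4), Rational(-2901, 8)) = Rational(-2907, 8) ≈ -363.38)
Add(S, Mul(-1, Function('O')(-15, c))) = Add(Rational(-2907, 8), Mul(-1, Mul(-1, -15))) = Add(Rational(-2907, 8), Mul(-1, 15)) = Add(Rational(-2907, 8), -15) = Rational(-3027, 8)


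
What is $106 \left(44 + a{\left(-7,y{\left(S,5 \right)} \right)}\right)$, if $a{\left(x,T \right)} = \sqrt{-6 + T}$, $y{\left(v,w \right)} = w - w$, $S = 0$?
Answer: $4664 + 106 i \sqrt{6} \approx 4664.0 + 259.65 i$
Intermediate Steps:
$y{\left(v,w \right)} = 0$
$106 \left(44 + a{\left(-7,y{\left(S,5 \right)} \right)}\right) = 106 \left(44 + \sqrt{-6 + 0}\right) = 106 \left(44 + \sqrt{-6}\right) = 106 \left(44 + i \sqrt{6}\right) = 4664 + 106 i \sqrt{6}$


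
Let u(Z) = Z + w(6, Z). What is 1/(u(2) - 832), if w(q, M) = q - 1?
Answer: -1/825 ≈ -0.0012121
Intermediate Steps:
w(q, M) = -1 + q
u(Z) = 5 + Z (u(Z) = Z + (-1 + 6) = Z + 5 = 5 + Z)
1/(u(2) - 832) = 1/((5 + 2) - 832) = 1/(7 - 832) = 1/(-825) = -1/825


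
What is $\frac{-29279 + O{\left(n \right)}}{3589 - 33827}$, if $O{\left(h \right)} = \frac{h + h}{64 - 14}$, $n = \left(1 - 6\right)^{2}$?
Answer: $\frac{14639}{15119} \approx 0.96825$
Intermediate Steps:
$n = 25$ ($n = \left(-5\right)^{2} = 25$)
$O{\left(h \right)} = \frac{h}{25}$ ($O{\left(h \right)} = \frac{2 h}{50} = 2 h \frac{1}{50} = \frac{h}{25}$)
$\frac{-29279 + O{\left(n \right)}}{3589 - 33827} = \frac{-29279 + \frac{1}{25} \cdot 25}{3589 - 33827} = \frac{-29279 + 1}{-30238} = \left(-29278\right) \left(- \frac{1}{30238}\right) = \frac{14639}{15119}$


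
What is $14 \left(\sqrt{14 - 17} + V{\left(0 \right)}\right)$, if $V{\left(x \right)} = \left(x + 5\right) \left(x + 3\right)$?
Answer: $210 + 14 i \sqrt{3} \approx 210.0 + 24.249 i$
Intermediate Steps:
$V{\left(x \right)} = \left(3 + x\right) \left(5 + x\right)$ ($V{\left(x \right)} = \left(5 + x\right) \left(3 + x\right) = \left(3 + x\right) \left(5 + x\right)$)
$14 \left(\sqrt{14 - 17} + V{\left(0 \right)}\right) = 14 \left(\sqrt{14 - 17} + \left(15 + 0^{2} + 8 \cdot 0\right)\right) = 14 \left(\sqrt{-3} + \left(15 + 0 + 0\right)\right) = 14 \left(i \sqrt{3} + 15\right) = 14 \left(15 + i \sqrt{3}\right) = 210 + 14 i \sqrt{3}$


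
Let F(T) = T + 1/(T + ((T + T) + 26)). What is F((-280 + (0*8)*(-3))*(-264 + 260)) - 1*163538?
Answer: -549947347/3386 ≈ -1.6242e+5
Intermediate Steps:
F(T) = T + 1/(26 + 3*T) (F(T) = T + 1/(T + (2*T + 26)) = T + 1/(T + (26 + 2*T)) = T + 1/(26 + 3*T))
F((-280 + (0*8)*(-3))*(-264 + 260)) - 1*163538 = (1 + 3*((-280 + (0*8)*(-3))*(-264 + 260))² + 26*((-280 + (0*8)*(-3))*(-264 + 260)))/(26 + 3*((-280 + (0*8)*(-3))*(-264 + 260))) - 1*163538 = (1 + 3*((-280 + 0*(-3))*(-4))² + 26*((-280 + 0*(-3))*(-4)))/(26 + 3*((-280 + 0*(-3))*(-4))) - 163538 = (1 + 3*((-280 + 0)*(-4))² + 26*((-280 + 0)*(-4)))/(26 + 3*((-280 + 0)*(-4))) - 163538 = (1 + 3*(-280*(-4))² + 26*(-280*(-4)))/(26 + 3*(-280*(-4))) - 163538 = (1 + 3*1120² + 26*1120)/(26 + 3*1120) - 163538 = (1 + 3*1254400 + 29120)/(26 + 3360) - 163538 = (1 + 3763200 + 29120)/3386 - 163538 = (1/3386)*3792321 - 163538 = 3792321/3386 - 163538 = -549947347/3386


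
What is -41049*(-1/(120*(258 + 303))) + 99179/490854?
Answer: 1490322007/1835793960 ≈ 0.81181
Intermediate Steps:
-41049*(-1/(120*(258 + 303))) + 99179/490854 = -41049/(561*(-120)) + 99179*(1/490854) = -41049/(-67320) + 99179/490854 = -41049*(-1/67320) + 99179/490854 = 4561/7480 + 99179/490854 = 1490322007/1835793960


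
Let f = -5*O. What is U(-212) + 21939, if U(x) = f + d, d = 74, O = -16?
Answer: 22093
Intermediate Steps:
f = 80 (f = -5*(-16) = 80)
U(x) = 154 (U(x) = 80 + 74 = 154)
U(-212) + 21939 = 154 + 21939 = 22093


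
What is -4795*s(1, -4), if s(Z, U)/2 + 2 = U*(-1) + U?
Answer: 19180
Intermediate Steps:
s(Z, U) = -4 (s(Z, U) = -4 + 2*(U*(-1) + U) = -4 + 2*(-U + U) = -4 + 2*0 = -4 + 0 = -4)
-4795*s(1, -4) = -4795*(-4) = 19180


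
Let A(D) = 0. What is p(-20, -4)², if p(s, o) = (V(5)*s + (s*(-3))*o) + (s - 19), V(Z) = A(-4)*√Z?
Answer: 77841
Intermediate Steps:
V(Z) = 0 (V(Z) = 0*√Z = 0)
p(s, o) = -19 + s - 3*o*s (p(s, o) = (0*s + (s*(-3))*o) + (s - 19) = (0 + (-3*s)*o) + (-19 + s) = (0 - 3*o*s) + (-19 + s) = -3*o*s + (-19 + s) = -19 + s - 3*o*s)
p(-20, -4)² = (-19 - 20 - 3*(-4)*(-20))² = (-19 - 20 - 240)² = (-279)² = 77841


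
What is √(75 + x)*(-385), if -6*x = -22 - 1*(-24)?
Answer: -1540*√42/3 ≈ -3326.8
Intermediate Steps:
x = -⅓ (x = -(-22 - 1*(-24))/6 = -(-22 + 24)/6 = -⅙*2 = -⅓ ≈ -0.33333)
√(75 + x)*(-385) = √(75 - ⅓)*(-385) = √(224/3)*(-385) = (4*√42/3)*(-385) = -1540*√42/3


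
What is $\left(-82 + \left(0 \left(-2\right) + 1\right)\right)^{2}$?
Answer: $6561$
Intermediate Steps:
$\left(-82 + \left(0 \left(-2\right) + 1\right)\right)^{2} = \left(-82 + \left(0 + 1\right)\right)^{2} = \left(-82 + 1\right)^{2} = \left(-81\right)^{2} = 6561$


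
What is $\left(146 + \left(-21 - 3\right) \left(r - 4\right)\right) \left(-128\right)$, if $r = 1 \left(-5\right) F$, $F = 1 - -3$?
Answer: $-92416$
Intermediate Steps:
$F = 4$ ($F = 1 + 3 = 4$)
$r = -20$ ($r = 1 \left(-5\right) 4 = \left(-5\right) 4 = -20$)
$\left(146 + \left(-21 - 3\right) \left(r - 4\right)\right) \left(-128\right) = \left(146 + \left(-21 - 3\right) \left(-20 - 4\right)\right) \left(-128\right) = \left(146 - -576\right) \left(-128\right) = \left(146 + 576\right) \left(-128\right) = 722 \left(-128\right) = -92416$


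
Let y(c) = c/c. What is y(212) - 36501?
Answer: -36500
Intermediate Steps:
y(c) = 1
y(212) - 36501 = 1 - 36501 = -36500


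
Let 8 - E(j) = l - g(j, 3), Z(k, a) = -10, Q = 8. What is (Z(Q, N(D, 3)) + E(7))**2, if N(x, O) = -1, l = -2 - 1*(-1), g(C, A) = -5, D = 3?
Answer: 36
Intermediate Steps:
l = -1 (l = -2 + 1 = -1)
E(j) = 4 (E(j) = 8 - (-1 - 1*(-5)) = 8 - (-1 + 5) = 8 - 1*4 = 8 - 4 = 4)
(Z(Q, N(D, 3)) + E(7))**2 = (-10 + 4)**2 = (-6)**2 = 36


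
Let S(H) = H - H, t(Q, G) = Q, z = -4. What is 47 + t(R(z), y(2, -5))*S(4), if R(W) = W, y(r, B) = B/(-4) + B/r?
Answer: 47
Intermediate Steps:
y(r, B) = -B/4 + B/r (y(r, B) = B*(-¼) + B/r = -B/4 + B/r)
S(H) = 0
47 + t(R(z), y(2, -5))*S(4) = 47 - 4*0 = 47 + 0 = 47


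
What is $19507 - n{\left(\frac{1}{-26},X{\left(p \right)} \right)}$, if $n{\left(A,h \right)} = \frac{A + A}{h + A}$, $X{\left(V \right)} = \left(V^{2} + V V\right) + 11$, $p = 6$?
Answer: $\frac{42076601}{2157} \approx 19507.0$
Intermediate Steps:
$X{\left(V \right)} = 11 + 2 V^{2}$ ($X{\left(V \right)} = \left(V^{2} + V^{2}\right) + 11 = 2 V^{2} + 11 = 11 + 2 V^{2}$)
$n{\left(A,h \right)} = \frac{2 A}{A + h}$
$19507 - n{\left(\frac{1}{-26},X{\left(p \right)} \right)} = 19507 - \frac{2}{\left(-26\right) \left(\frac{1}{-26} + \left(11 + 2 \cdot 6^{2}\right)\right)} = 19507 - 2 \left(- \frac{1}{26}\right) \frac{1}{- \frac{1}{26} + \left(11 + 2 \cdot 36\right)} = 19507 - 2 \left(- \frac{1}{26}\right) \frac{1}{- \frac{1}{26} + \left(11 + 72\right)} = 19507 - 2 \left(- \frac{1}{26}\right) \frac{1}{- \frac{1}{26} + 83} = 19507 - 2 \left(- \frac{1}{26}\right) \frac{1}{\frac{2157}{26}} = 19507 - 2 \left(- \frac{1}{26}\right) \frac{26}{2157} = 19507 - - \frac{2}{2157} = 19507 + \frac{2}{2157} = \frac{42076601}{2157}$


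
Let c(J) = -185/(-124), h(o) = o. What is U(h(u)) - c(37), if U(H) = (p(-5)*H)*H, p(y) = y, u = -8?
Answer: -39865/124 ≈ -321.49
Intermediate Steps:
c(J) = 185/124 (c(J) = -185*(-1/124) = 185/124)
U(H) = -5*H² (U(H) = (-5*H)*H = -5*H²)
U(h(u)) - c(37) = -5*(-8)² - 1*185/124 = -5*64 - 185/124 = -320 - 185/124 = -39865/124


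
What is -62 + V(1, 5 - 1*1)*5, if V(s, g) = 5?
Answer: -37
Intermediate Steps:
-62 + V(1, 5 - 1*1)*5 = -62 + 5*5 = -62 + 25 = -37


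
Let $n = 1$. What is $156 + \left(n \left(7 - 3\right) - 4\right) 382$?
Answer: $156$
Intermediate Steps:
$156 + \left(n \left(7 - 3\right) - 4\right) 382 = 156 + \left(1 \left(7 - 3\right) - 4\right) 382 = 156 + \left(1 \cdot 4 - 4\right) 382 = 156 + \left(4 - 4\right) 382 = 156 + 0 \cdot 382 = 156 + 0 = 156$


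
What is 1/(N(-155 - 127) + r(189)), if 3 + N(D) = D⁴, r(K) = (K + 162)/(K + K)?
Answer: 14/88536932035 ≈ 1.5813e-10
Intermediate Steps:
r(K) = (162 + K)/(2*K) (r(K) = (162 + K)/((2*K)) = (162 + K)*(1/(2*K)) = (162 + K)/(2*K))
N(D) = -3 + D⁴
1/(N(-155 - 127) + r(189)) = 1/((-3 + (-155 - 127)⁴) + (½)*(162 + 189)/189) = 1/((-3 + (-282)⁴) + (½)*(1/189)*351) = 1/((-3 + 6324066576) + 13/14) = 1/(6324066573 + 13/14) = 1/(88536932035/14) = 14/88536932035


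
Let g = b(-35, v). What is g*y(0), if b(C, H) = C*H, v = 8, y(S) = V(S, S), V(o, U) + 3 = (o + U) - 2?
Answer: 1400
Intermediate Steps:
V(o, U) = -5 + U + o (V(o, U) = -3 + ((o + U) - 2) = -3 + ((U + o) - 2) = -3 + (-2 + U + o) = -5 + U + o)
y(S) = -5 + 2*S (y(S) = -5 + S + S = -5 + 2*S)
g = -280 (g = -35*8 = -280)
g*y(0) = -280*(-5 + 2*0) = -280*(-5 + 0) = -280*(-5) = 1400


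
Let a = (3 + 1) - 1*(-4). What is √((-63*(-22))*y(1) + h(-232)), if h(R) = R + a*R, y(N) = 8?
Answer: 30*√10 ≈ 94.868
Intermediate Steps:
a = 8 (a = 4 + 4 = 8)
h(R) = 9*R (h(R) = R + 8*R = 9*R)
√((-63*(-22))*y(1) + h(-232)) = √(-63*(-22)*8 + 9*(-232)) = √(1386*8 - 2088) = √(11088 - 2088) = √9000 = 30*√10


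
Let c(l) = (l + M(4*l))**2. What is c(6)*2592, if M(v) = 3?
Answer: 209952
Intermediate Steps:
c(l) = (3 + l)**2 (c(l) = (l + 3)**2 = (3 + l)**2)
c(6)*2592 = (3 + 6)**2*2592 = 9**2*2592 = 81*2592 = 209952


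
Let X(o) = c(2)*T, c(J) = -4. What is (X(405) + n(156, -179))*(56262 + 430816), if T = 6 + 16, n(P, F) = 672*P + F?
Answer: 50931311070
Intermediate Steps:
n(P, F) = F + 672*P
T = 22
X(o) = -88 (X(o) = -4*22 = -88)
(X(405) + n(156, -179))*(56262 + 430816) = (-88 + (-179 + 672*156))*(56262 + 430816) = (-88 + (-179 + 104832))*487078 = (-88 + 104653)*487078 = 104565*487078 = 50931311070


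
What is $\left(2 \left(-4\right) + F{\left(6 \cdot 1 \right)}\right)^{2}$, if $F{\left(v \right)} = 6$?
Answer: $4$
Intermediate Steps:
$\left(2 \left(-4\right) + F{\left(6 \cdot 1 \right)}\right)^{2} = \left(2 \left(-4\right) + 6\right)^{2} = \left(-8 + 6\right)^{2} = \left(-2\right)^{2} = 4$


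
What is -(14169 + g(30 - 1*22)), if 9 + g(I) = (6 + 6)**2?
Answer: -14304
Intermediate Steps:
g(I) = 135 (g(I) = -9 + (6 + 6)**2 = -9 + 12**2 = -9 + 144 = 135)
-(14169 + g(30 - 1*22)) = -(14169 + 135) = -1*14304 = -14304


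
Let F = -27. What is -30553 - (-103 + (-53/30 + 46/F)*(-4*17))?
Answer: -4142608/135 ≈ -30686.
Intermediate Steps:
-30553 - (-103 + (-53/30 + 46/F)*(-4*17)) = -30553 - (-103 + (-53/30 + 46/(-27))*(-4*17)) = -30553 - (-103 + (-53*1/30 + 46*(-1/27))*(-68)) = -30553 - (-103 + (-53/30 - 46/27)*(-68)) = -30553 - (-103 - 937/270*(-68)) = -30553 - (-103 + 31858/135) = -30553 - 1*17953/135 = -30553 - 17953/135 = -4142608/135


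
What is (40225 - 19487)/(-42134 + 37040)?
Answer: -10369/2547 ≈ -4.0711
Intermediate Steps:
(40225 - 19487)/(-42134 + 37040) = 20738/(-5094) = 20738*(-1/5094) = -10369/2547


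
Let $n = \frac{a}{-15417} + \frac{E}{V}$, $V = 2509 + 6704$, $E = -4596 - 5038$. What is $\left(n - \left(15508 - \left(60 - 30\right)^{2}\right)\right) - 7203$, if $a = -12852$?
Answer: $- \frac{114740563879}{5260623} \approx -21811.0$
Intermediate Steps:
$E = -9634$
$V = 9213$
$n = - \frac{1115626}{5260623}$ ($n = - \frac{12852}{-15417} - \frac{9634}{9213} = \left(-12852\right) \left(- \frac{1}{15417}\right) - \frac{9634}{9213} = \frac{476}{571} - \frac{9634}{9213} = - \frac{1115626}{5260623} \approx -0.21207$)
$\left(n - \left(15508 - \left(60 - 30\right)^{2}\right)\right) - 7203 = \left(- \frac{1115626}{5260623} - \left(15508 - \left(60 - 30\right)^{2}\right)\right) - 7203 = \left(- \frac{1115626}{5260623} - \left(15508 - 30^{2}\right)\right) - 7203 = \left(- \frac{1115626}{5260623} + \left(900 - 15508\right)\right) - 7203 = \left(- \frac{1115626}{5260623} - 14608\right) - 7203 = - \frac{76848296410}{5260623} - 7203 = - \frac{114740563879}{5260623}$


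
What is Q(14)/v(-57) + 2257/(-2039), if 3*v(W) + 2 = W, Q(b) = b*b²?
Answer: -16918211/120301 ≈ -140.63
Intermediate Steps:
Q(b) = b³
v(W) = -⅔ + W/3
Q(14)/v(-57) + 2257/(-2039) = 14³/(-⅔ + (⅓)*(-57)) + 2257/(-2039) = 2744/(-⅔ - 19) + 2257*(-1/2039) = 2744/(-59/3) - 2257/2039 = 2744*(-3/59) - 2257/2039 = -8232/59 - 2257/2039 = -16918211/120301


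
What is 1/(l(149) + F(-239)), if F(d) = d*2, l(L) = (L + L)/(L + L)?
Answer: -1/477 ≈ -0.0020964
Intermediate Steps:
l(L) = 1 (l(L) = (2*L)/((2*L)) = (2*L)*(1/(2*L)) = 1)
F(d) = 2*d
1/(l(149) + F(-239)) = 1/(1 + 2*(-239)) = 1/(1 - 478) = 1/(-477) = -1/477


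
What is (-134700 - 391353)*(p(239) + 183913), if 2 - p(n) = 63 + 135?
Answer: -96644879001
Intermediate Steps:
p(n) = -196 (p(n) = 2 - (63 + 135) = 2 - 1*198 = 2 - 198 = -196)
(-134700 - 391353)*(p(239) + 183913) = (-134700 - 391353)*(-196 + 183913) = -526053*183717 = -96644879001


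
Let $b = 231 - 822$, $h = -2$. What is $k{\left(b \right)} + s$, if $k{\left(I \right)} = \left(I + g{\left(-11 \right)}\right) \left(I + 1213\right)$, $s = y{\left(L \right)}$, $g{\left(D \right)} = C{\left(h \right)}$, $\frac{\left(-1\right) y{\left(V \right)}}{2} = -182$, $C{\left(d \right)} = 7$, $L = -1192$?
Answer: $-362884$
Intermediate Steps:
$y{\left(V \right)} = 364$ ($y{\left(V \right)} = \left(-2\right) \left(-182\right) = 364$)
$g{\left(D \right)} = 7$
$s = 364$
$b = -591$ ($b = 231 - 822 = -591$)
$k{\left(I \right)} = \left(7 + I\right) \left(1213 + I\right)$ ($k{\left(I \right)} = \left(I + 7\right) \left(I + 1213\right) = \left(7 + I\right) \left(1213 + I\right)$)
$k{\left(b \right)} + s = \left(8491 + \left(-591\right)^{2} + 1220 \left(-591\right)\right) + 364 = \left(8491 + 349281 - 721020\right) + 364 = -363248 + 364 = -362884$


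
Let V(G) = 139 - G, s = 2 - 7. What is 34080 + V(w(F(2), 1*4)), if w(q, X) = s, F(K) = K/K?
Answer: 34224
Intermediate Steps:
F(K) = 1
s = -5
w(q, X) = -5
34080 + V(w(F(2), 1*4)) = 34080 + (139 - 1*(-5)) = 34080 + (139 + 5) = 34080 + 144 = 34224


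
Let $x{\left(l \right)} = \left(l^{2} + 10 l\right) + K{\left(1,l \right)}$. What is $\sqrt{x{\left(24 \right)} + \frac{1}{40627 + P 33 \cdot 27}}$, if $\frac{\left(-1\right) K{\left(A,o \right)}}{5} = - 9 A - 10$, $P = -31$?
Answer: $\frac{\sqrt{154101161802}}{13006} \approx 30.183$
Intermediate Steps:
$K{\left(A,o \right)} = 50 + 45 A$ ($K{\left(A,o \right)} = - 5 \left(- 9 A - 10\right) = - 5 \left(-10 - 9 A\right) = 50 + 45 A$)
$x{\left(l \right)} = 95 + l^{2} + 10 l$ ($x{\left(l \right)} = \left(l^{2} + 10 l\right) + \left(50 + 45 \cdot 1\right) = \left(l^{2} + 10 l\right) + \left(50 + 45\right) = \left(l^{2} + 10 l\right) + 95 = 95 + l^{2} + 10 l$)
$\sqrt{x{\left(24 \right)} + \frac{1}{40627 + P 33 \cdot 27}} = \sqrt{\left(95 + 24^{2} + 10 \cdot 24\right) + \frac{1}{40627 + \left(-31\right) 33 \cdot 27}} = \sqrt{\left(95 + 576 + 240\right) + \frac{1}{40627 - 27621}} = \sqrt{911 + \frac{1}{40627 - 27621}} = \sqrt{911 + \frac{1}{13006}} = \sqrt{\frac{11848467}{13006}} = \frac{\sqrt{154101161802}}{13006}$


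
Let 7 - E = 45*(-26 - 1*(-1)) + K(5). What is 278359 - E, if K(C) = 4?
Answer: 277231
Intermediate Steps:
E = 1128 (E = 7 - (45*(-26 - 1*(-1)) + 4) = 7 - (45*(-26 + 1) + 4) = 7 - (45*(-25) + 4) = 7 - (-1125 + 4) = 7 - 1*(-1121) = 7 + 1121 = 1128)
278359 - E = 278359 - 1*1128 = 278359 - 1128 = 277231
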